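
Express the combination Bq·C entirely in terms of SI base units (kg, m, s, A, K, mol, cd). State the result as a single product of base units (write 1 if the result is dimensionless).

Bq = s⁻¹.
C = s·A.
Combining: Bq·C = s⁻¹ · (s·A) = A.

A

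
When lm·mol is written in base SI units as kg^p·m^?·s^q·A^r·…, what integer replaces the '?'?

lm = cd.
Combining: lm·mol = cd · mol = mol·cd.
The exponent of m is 0.

0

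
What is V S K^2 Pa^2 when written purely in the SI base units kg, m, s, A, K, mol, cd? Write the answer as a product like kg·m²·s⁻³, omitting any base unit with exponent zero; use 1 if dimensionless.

kg²·m⁻²·s⁻⁴·A·K²

V = W/A (potential = power per current),
    = kg·m²·s⁻³·A⁻¹.
S = 1/Ω (conductance is reciprocal resistance),
    = kg⁻¹·m⁻²·s³·A².
Pa = N/m² (pressure = force per area),
    = kg·m⁻¹·s⁻².
So Pa² = kg²·m⁻²·s⁻⁴.
Combining: V·S·K²·Pa² = (kg·m²·s⁻³·A⁻¹) · (kg⁻¹·m⁻²·s³·A²) · K² · (kg²·m⁻²·s⁻⁴) = kg²·m⁻²·s⁻⁴·A·K².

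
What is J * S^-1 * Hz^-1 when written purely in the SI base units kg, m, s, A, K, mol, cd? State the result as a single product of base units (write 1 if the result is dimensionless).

kg²·m⁴·s⁻⁴·A⁻²

J = N·m (work = force × distance),
    = kg·m²·s⁻².
S = 1/Ω (conductance is reciprocal resistance),
    = kg⁻¹·m⁻²·s³·A².
So S⁻¹ = kg·m²·s⁻³·A⁻².
Hz = 1/s = s⁻¹ (frequency is cycles per second).
So Hz⁻¹ = s.
Combining: J·S⁻¹·Hz⁻¹ = (kg·m²·s⁻²) · (kg·m²·s⁻³·A⁻²) · s = kg²·m⁴·s⁻⁴·A⁻².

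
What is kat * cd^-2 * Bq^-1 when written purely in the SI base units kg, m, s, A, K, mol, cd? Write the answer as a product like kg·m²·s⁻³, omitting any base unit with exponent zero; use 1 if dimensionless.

kat = s⁻¹·mol.
Bq = s⁻¹.
So Bq⁻¹ = s.
Combining: kat·cd⁻²·Bq⁻¹ = (s⁻¹·mol) · cd⁻² · s = mol·cd⁻².

mol·cd⁻²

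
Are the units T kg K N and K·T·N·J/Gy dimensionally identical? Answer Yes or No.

Left side:
  T = kg·s⁻²·A⁻¹.
  N = kg·m·s⁻².
  Combining: T·kg·K·N = (kg·s⁻²·A⁻¹) · kg · K · (kg·m·s⁻²) = kg³·m·s⁻⁴·A⁻¹·K.
Right side:
  T = Wb/m² (flux density = flux per area),
      = kg·s⁻²·A⁻¹.
  Gy = J/kg (absorbed dose = energy per mass),
      = m²·s⁻².
  So Gy⁻¹ = m⁻²·s².
  N = kg·m/s² = kg·m·s⁻² (force = mass × acceleration).
  J = N·m (work = force × distance),
      = kg·m²·s⁻².
  Combining: K·T·Gy⁻¹·N·J = K · (kg·s⁻²·A⁻¹) · (m⁻²·s²) · (kg·m·s⁻²) · (kg·m²·s⁻²) = kg³·m·s⁻⁴·A⁻¹·K.
Both reduce to kg³·m·s⁻⁴·A⁻¹·K.

Yes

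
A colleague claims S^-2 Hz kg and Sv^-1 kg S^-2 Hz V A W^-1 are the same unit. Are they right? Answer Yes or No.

Left side:
  S = 1/Ω (conductance is reciprocal resistance),
      = kg⁻¹·m⁻²·s³·A².
  So S⁻² = kg²·m⁴·s⁻⁶·A⁻⁴.
  Hz = 1/s = s⁻¹ (frequency is cycles per second).
  Combining: S⁻²·Hz·kg = (kg²·m⁴·s⁻⁶·A⁻⁴) · s⁻¹ · kg = kg³·m⁴·s⁻⁷·A⁻⁴.
Right side:
  Sv = m²·s⁻².
  So Sv⁻¹ = m⁻²·s².
  S = kg⁻¹·m⁻²·s³·A².
  So S⁻² = kg²·m⁴·s⁻⁶·A⁻⁴.
  Hz = s⁻¹.
  V = kg·m²·s⁻³·A⁻¹.
  W = kg·m²·s⁻³.
  So W⁻¹ = kg⁻¹·m⁻²·s³.
  Combining: Sv⁻¹·kg·S⁻²·Hz·V·A·W⁻¹ = (m⁻²·s²) · kg · (kg²·m⁴·s⁻⁶·A⁻⁴) · s⁻¹ · (kg·m²·s⁻³·A⁻¹) · A · (kg⁻¹·m⁻²·s³) = kg³·m²·s⁻⁵·A⁻⁴.
Left is kg³·m⁴·s⁻⁷·A⁻⁴; right is kg³·m²·s⁻⁵·A⁻⁴ — different.

No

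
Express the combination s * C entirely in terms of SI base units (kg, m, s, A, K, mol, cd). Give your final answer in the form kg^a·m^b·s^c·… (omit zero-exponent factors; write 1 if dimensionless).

s²·A

C = s·A.
Combining: s·C = s · (s·A) = s²·A.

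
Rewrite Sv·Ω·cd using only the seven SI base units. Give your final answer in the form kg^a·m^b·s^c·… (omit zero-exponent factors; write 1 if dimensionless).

kg·m⁴·s⁻⁵·A⁻²·cd

Sv = J/kg (equivalent dose = energy per mass),
    = m²·s⁻².
Ω = V/A (resistance = voltage per current),
    = kg·m²·s⁻³·A⁻².
Combining: Sv·Ω·cd = (m²·s⁻²) · (kg·m²·s⁻³·A⁻²) · cd = kg·m⁴·s⁻⁵·A⁻²·cd.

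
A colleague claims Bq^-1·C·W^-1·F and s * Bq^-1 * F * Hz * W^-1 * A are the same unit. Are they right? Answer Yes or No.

Left side:
  Bq = 1/s = s⁻¹ (activity is decays per second).
  So Bq⁻¹ = s.
  C = A·s = s·A (charge = current × time).
  W = J/s (power = energy per time),
      = kg·m²·s⁻³.
  So W⁻¹ = kg⁻¹·m⁻²·s³.
  F = C/V (capacitance = charge per voltage),
      = A·s/(kg·m²·s⁻³·A⁻¹) (substituting C and V),
      = kg⁻¹·m⁻²·s⁴·A².
  Combining: Bq⁻¹·C·W⁻¹·F = s · (s·A) · (kg⁻¹·m⁻²·s³) · (kg⁻¹·m⁻²·s⁴·A²) = kg⁻²·m⁻⁴·s⁹·A³.
Right side:
  Bq = s⁻¹.
  So Bq⁻¹ = s.
  F = kg⁻¹·m⁻²·s⁴·A².
  Hz = s⁻¹.
  W = kg·m²·s⁻³.
  So W⁻¹ = kg⁻¹·m⁻²·s³.
  Combining: s·Bq⁻¹·F·Hz·W⁻¹·A = s · s · (kg⁻¹·m⁻²·s⁴·A²) · s⁻¹ · (kg⁻¹·m⁻²·s³) · A = kg⁻²·m⁻⁴·s⁸·A³.
Left is kg⁻²·m⁻⁴·s⁹·A³; right is kg⁻²·m⁻⁴·s⁸·A³ — different.

No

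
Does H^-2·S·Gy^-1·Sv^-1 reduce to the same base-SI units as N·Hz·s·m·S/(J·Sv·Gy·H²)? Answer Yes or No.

Left side:
  H = Wb/A (inductance = flux per current),
      = kg·m²·s⁻²·A⁻².
  So H⁻² = kg⁻²·m⁻⁴·s⁴·A⁴.
  S = 1/Ω (conductance is reciprocal resistance),
      = kg⁻¹·m⁻²·s³·A².
  Gy = J/kg (absorbed dose = energy per mass),
      = m²·s⁻².
  So Gy⁻¹ = m⁻²·s².
  Sv = J/kg (equivalent dose = energy per mass),
      = m²·s⁻².
  So Sv⁻¹ = m⁻²·s².
  Combining: H⁻²·S·Gy⁻¹·Sv⁻¹ = (kg⁻²·m⁻⁴·s⁴·A⁴) · (kg⁻¹·m⁻²·s³·A²) · (m⁻²·s²) · (m⁻²·s²) = kg⁻³·m⁻¹⁰·s¹¹·A⁶.
Right side:
  N = kg·m/s² = kg·m·s⁻² (force = mass × acceleration).
  Hz = 1/s = s⁻¹ (frequency is cycles per second).
  J = N·m (work = force × distance),
      = kg·m²·s⁻².
  So J⁻¹ = kg⁻¹·m⁻²·s².
  Sv = J/kg (equivalent dose = energy per mass),
      = m²·s⁻².
  So Sv⁻¹ = m⁻²·s².
  Gy = J/kg (absorbed dose = energy per mass),
      = m²·s⁻².
  So Gy⁻¹ = m⁻²·s².
  H = Wb/A (inductance = flux per current),
      = kg·m²·s⁻²·A⁻².
  So H⁻² = kg⁻²·m⁻⁴·s⁴·A⁴.
  S = 1/Ω (conductance is reciprocal resistance),
      = kg⁻¹·m⁻²·s³·A².
  Combining: N·Hz·s·J⁻¹·m·Sv⁻¹·Gy⁻¹·H⁻²·S = (kg·m·s⁻²) · s⁻¹ · s · (kg⁻¹·m⁻²·s²) · m · (m⁻²·s²) · (m⁻²·s²) · (kg⁻²·m⁻⁴·s⁴·A⁴) · (kg⁻¹·m⁻²·s³·A²) = kg⁻³·m⁻¹⁰·s¹¹·A⁶.
Both reduce to kg⁻³·m⁻¹⁰·s¹¹·A⁶.

Yes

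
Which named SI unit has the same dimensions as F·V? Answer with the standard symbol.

C

F = C/V (capacitance = charge per voltage),
    = A·s/(kg·m²·s⁻³·A⁻¹) (substituting C and V),
    = kg⁻¹·m⁻²·s⁴·A².
V = W/A (potential = power per current),
    = kg·m²·s⁻³·A⁻¹.
Combining: F·V = (kg⁻¹·m⁻²·s⁴·A²) · (kg·m²·s⁻³·A⁻¹) = s·A.
s·A is the base-SI form of the coulomb.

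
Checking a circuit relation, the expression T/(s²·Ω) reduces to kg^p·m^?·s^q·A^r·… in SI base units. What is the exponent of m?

T = Wb/m² (flux density = flux per area),
    = kg·s⁻²·A⁻¹.
Ω = V/A (resistance = voltage per current),
    = kg·m²·s⁻³·A⁻².
So Ω⁻¹ = kg⁻¹·m⁻²·s³·A².
Combining: s⁻²·T·Ω⁻¹ = s⁻² · (kg·s⁻²·A⁻¹) · (kg⁻¹·m⁻²·s³·A²) = m⁻²·s⁻¹·A.
The exponent of m is -2.

-2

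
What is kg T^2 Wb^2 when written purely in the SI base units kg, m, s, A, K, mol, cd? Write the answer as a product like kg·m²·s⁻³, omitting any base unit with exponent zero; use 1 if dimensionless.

T = Wb/m² (flux density = flux per area),
    = kg·s⁻²·A⁻¹.
So T² = kg²·s⁻⁴·A⁻².
Wb = V·s (flux: a volt is a weber per second),
    = kg·m²·s⁻²·A⁻¹.
So Wb² = kg²·m⁴·s⁻⁴·A⁻².
Combining: kg·T²·Wb² = kg · (kg²·s⁻⁴·A⁻²) · (kg²·m⁴·s⁻⁴·A⁻²) = kg⁵·m⁴·s⁻⁸·A⁻⁴.

kg⁵·m⁴·s⁻⁸·A⁻⁴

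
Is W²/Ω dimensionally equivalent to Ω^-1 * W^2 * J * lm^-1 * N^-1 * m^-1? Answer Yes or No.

Left side:
  Ω = kg·m²·s⁻³·A⁻².
  So Ω⁻¹ = kg⁻¹·m⁻²·s³·A².
  W = kg·m²·s⁻³.
  So W² = kg²·m⁴·s⁻⁶.
  Combining: Ω⁻¹·W² = (kg⁻¹·m⁻²·s³·A²) · (kg²·m⁴·s⁻⁶) = kg·m²·s⁻³·A².
Right side:
  Ω = kg·m²·s⁻³·A⁻².
  So Ω⁻¹ = kg⁻¹·m⁻²·s³·A².
  W = kg·m²·s⁻³.
  So W² = kg²·m⁴·s⁻⁶.
  J = kg·m²·s⁻².
  lm = cd.
  So lm⁻¹ = cd⁻¹.
  N = kg·m·s⁻².
  So N⁻¹ = kg⁻¹·m⁻¹·s².
  Combining: Ω⁻¹·W²·J·lm⁻¹·N⁻¹·m⁻¹ = (kg⁻¹·m⁻²·s³·A²) · (kg²·m⁴·s⁻⁶) · (kg·m²·s⁻²) · cd⁻¹ · (kg⁻¹·m⁻¹·s²) · m⁻¹ = kg·m²·s⁻³·A²·cd⁻¹.
Left is kg·m²·s⁻³·A²; right is kg·m²·s⁻³·A²·cd⁻¹ — different.

No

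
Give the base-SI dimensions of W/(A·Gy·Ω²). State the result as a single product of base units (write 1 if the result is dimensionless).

kg⁻¹·m⁻⁴·s⁵·A³

W = kg·m²·s⁻³.
Gy = m²·s⁻².
So Gy⁻¹ = m⁻²·s².
Ω = kg·m²·s⁻³·A⁻².
So Ω⁻² = kg⁻²·m⁻⁴·s⁶·A⁴.
Combining: W·A⁻¹·Gy⁻¹·Ω⁻² = (kg·m²·s⁻³) · A⁻¹ · (m⁻²·s²) · (kg⁻²·m⁻⁴·s⁶·A⁴) = kg⁻¹·m⁻⁴·s⁵·A³.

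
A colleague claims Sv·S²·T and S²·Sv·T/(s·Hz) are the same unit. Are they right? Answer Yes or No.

Left side:
  Sv = m²·s⁻².
  S = kg⁻¹·m⁻²·s³·A².
  So S² = kg⁻²·m⁻⁴·s⁶·A⁴.
  T = kg·s⁻²·A⁻¹.
  Combining: Sv·S²·T = (m²·s⁻²) · (kg⁻²·m⁻⁴·s⁶·A⁴) · (kg·s⁻²·A⁻¹) = kg⁻¹·m⁻²·s²·A³.
Right side:
  S = 1/Ω (conductance is reciprocal resistance),
      = kg⁻¹·m⁻²·s³·A².
  So S² = kg⁻²·m⁻⁴·s⁶·A⁴.
  Hz = 1/s = s⁻¹ (frequency is cycles per second).
  So Hz⁻¹ = s.
  Sv = J/kg (equivalent dose = energy per mass),
      = m²·s⁻².
  T = Wb/m² (flux density = flux per area),
      = kg·s⁻²·A⁻¹.
  Combining: S²·s⁻¹·Hz⁻¹·Sv·T = (kg⁻²·m⁻⁴·s⁶·A⁴) · s⁻¹ · s · (m²·s⁻²) · (kg·s⁻²·A⁻¹) = kg⁻¹·m⁻²·s²·A³.
Both reduce to kg⁻¹·m⁻²·s²·A³.

Yes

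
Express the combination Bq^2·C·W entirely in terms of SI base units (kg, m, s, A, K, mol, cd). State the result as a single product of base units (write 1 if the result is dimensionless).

kg·m²·s⁻⁴·A

Bq = 1/s = s⁻¹ (activity is decays per second).
So Bq² = s⁻².
C = A·s = s·A (charge = current × time).
W = J/s (power = energy per time),
    = kg·m²·s⁻³.
Combining: Bq²·C·W = s⁻² · (s·A) · (kg·m²·s⁻³) = kg·m²·s⁻⁴·A.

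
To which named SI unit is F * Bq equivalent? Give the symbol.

S

F = kg⁻¹·m⁻²·s⁴·A².
Bq = s⁻¹.
Combining: F·Bq = (kg⁻¹·m⁻²·s⁴·A²) · s⁻¹ = kg⁻¹·m⁻²·s³·A².
kg⁻¹·m⁻²·s³·A² is the base-SI form of the siemens.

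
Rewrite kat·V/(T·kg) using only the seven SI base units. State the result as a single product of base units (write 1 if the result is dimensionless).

kg⁻¹·m²·s⁻²·mol

kat = mol/s = s⁻¹·mol (catalytic activity).
V = W/A (potential = power per current),
    = kg·m²·s⁻³·A⁻¹.
T = Wb/m² (flux density = flux per area),
    = kg·s⁻²·A⁻¹.
So T⁻¹ = kg⁻¹·s²·A.
Combining: kat·V·T⁻¹·kg⁻¹ = (s⁻¹·mol) · (kg·m²·s⁻³·A⁻¹) · (kg⁻¹·s²·A) · kg⁻¹ = kg⁻¹·m²·s⁻²·mol.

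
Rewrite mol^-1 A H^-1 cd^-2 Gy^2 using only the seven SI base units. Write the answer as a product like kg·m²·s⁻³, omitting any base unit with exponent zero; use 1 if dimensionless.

kg⁻¹·m²·s⁻²·A³·mol⁻¹·cd⁻²

H = kg·m²·s⁻²·A⁻².
So H⁻¹ = kg⁻¹·m⁻²·s²·A².
Gy = m²·s⁻².
So Gy² = m⁴·s⁻⁴.
Combining: mol⁻¹·A·H⁻¹·cd⁻²·Gy² = mol⁻¹ · A · (kg⁻¹·m⁻²·s²·A²) · cd⁻² · (m⁴·s⁻⁴) = kg⁻¹·m²·s⁻²·A³·mol⁻¹·cd⁻².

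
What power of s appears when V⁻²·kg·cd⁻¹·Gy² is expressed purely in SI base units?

2

V = kg·m²·s⁻³·A⁻¹.
So V⁻² = kg⁻²·m⁻⁴·s⁶·A².
Gy = m²·s⁻².
So Gy² = m⁴·s⁻⁴.
Combining: V⁻²·kg·cd⁻¹·Gy² = (kg⁻²·m⁻⁴·s⁶·A²) · kg · cd⁻¹ · (m⁴·s⁻⁴) = kg⁻¹·s²·A²·cd⁻¹.
The exponent of s is 2.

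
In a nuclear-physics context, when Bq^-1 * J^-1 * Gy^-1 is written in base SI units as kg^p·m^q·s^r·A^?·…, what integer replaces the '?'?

0

Bq = s⁻¹.
So Bq⁻¹ = s.
J = kg·m²·s⁻².
So J⁻¹ = kg⁻¹·m⁻²·s².
Gy = m²·s⁻².
So Gy⁻¹ = m⁻²·s².
Combining: Bq⁻¹·J⁻¹·Gy⁻¹ = s · (kg⁻¹·m⁻²·s²) · (m⁻²·s²) = kg⁻¹·m⁻⁴·s⁵.
The exponent of A is 0.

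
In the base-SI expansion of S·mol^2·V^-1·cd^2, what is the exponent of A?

S = 1/Ω (conductance is reciprocal resistance),
    = kg⁻¹·m⁻²·s³·A².
V = W/A (potential = power per current),
    = kg·m²·s⁻³·A⁻¹.
So V⁻¹ = kg⁻¹·m⁻²·s³·A.
Combining: S·mol²·V⁻¹·cd² = (kg⁻¹·m⁻²·s³·A²) · mol² · (kg⁻¹·m⁻²·s³·A) · cd² = kg⁻²·m⁻⁴·s⁶·A³·mol²·cd².
The exponent of A is 3.

3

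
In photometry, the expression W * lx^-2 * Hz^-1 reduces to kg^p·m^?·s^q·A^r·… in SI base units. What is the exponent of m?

6

W = J/s (power = energy per time),
    = kg·m²·s⁻³.
lx = lm/m² (illuminance = luminous flux per area),
    = m⁻²·cd.
So lx⁻² = m⁴·cd⁻².
Hz = 1/s = s⁻¹ (frequency is cycles per second).
So Hz⁻¹ = s.
Combining: W·lx⁻²·Hz⁻¹ = (kg·m²·s⁻³) · (m⁴·cd⁻²) · s = kg·m⁶·s⁻²·cd⁻².
The exponent of m is 6.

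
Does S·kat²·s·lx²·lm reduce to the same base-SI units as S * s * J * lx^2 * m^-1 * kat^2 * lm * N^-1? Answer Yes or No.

Yes

Left side:
  S = kg⁻¹·m⁻²·s³·A².
  kat = s⁻¹·mol.
  So kat² = s⁻²·mol².
  lx = m⁻²·cd.
  So lx² = m⁻⁴·cd².
  lm = cd.
  Combining: S·kat²·s·lx²·lm = (kg⁻¹·m⁻²·s³·A²) · (s⁻²·mol²) · s · (m⁻⁴·cd²) · cd = kg⁻¹·m⁻⁶·s²·A²·mol²·cd³.
Right side:
  S = 1/Ω (conductance is reciprocal resistance),
      = kg⁻¹·m⁻²·s³·A².
  J = N·m (work = force × distance),
      = kg·m²·s⁻².
  lx = lm/m² (illuminance = luminous flux per area),
      = m⁻²·cd.
  So lx² = m⁻⁴·cd².
  kat = mol/s = s⁻¹·mol (catalytic activity).
  So kat² = s⁻²·mol².
  lm = cd·sr = cd (luminous flux; sr is dimensionless).
  N = kg·m/s² = kg·m·s⁻² (force = mass × acceleration).
  So N⁻¹ = kg⁻¹·m⁻¹·s².
  Combining: S·s·J·lx²·m⁻¹·kat²·lm·N⁻¹ = (kg⁻¹·m⁻²·s³·A²) · s · (kg·m²·s⁻²) · (m⁻⁴·cd²) · m⁻¹ · (s⁻²·mol²) · cd · (kg⁻¹·m⁻¹·s²) = kg⁻¹·m⁻⁶·s²·A²·mol²·cd³.
Both reduce to kg⁻¹·m⁻⁶·s²·A²·mol²·cd³.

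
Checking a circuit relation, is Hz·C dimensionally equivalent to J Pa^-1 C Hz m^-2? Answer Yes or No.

Left side:
  Hz = 1/s = s⁻¹ (frequency is cycles per second).
  C = A·s = s·A (charge = current × time).
  Combining: Hz·C = s⁻¹ · (s·A) = A.
Right side:
  J = kg·m²·s⁻².
  Pa = kg·m⁻¹·s⁻².
  So Pa⁻¹ = kg⁻¹·m·s².
  C = s·A.
  Hz = s⁻¹.
  Combining: J·Pa⁻¹·C·Hz·m⁻² = (kg·m²·s⁻²) · (kg⁻¹·m·s²) · (s·A) · s⁻¹ · m⁻² = m·A.
Left is A; right is m·A — different.

No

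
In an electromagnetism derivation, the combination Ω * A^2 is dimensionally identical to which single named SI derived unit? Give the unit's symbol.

W

Ω = V/A (resistance = voltage per current),
    = kg·m²·s⁻³·A⁻².
Combining: Ω·A² = (kg·m²·s⁻³·A⁻²) · A² = kg·m²·s⁻³.
kg·m²·s⁻³ is the base-SI form of the watt.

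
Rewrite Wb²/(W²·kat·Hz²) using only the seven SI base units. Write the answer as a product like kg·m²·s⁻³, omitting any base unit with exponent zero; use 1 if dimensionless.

W = kg·m²·s⁻³.
So W⁻² = kg⁻²·m⁻⁴·s⁶.
Wb = kg·m²·s⁻²·A⁻¹.
So Wb² = kg²·m⁴·s⁻⁴·A⁻².
kat = s⁻¹·mol.
So kat⁻¹ = s·mol⁻¹.
Hz = s⁻¹.
So Hz⁻² = s².
Combining: W⁻²·Wb²·kat⁻¹·Hz⁻² = (kg⁻²·m⁻⁴·s⁶) · (kg²·m⁴·s⁻⁴·A⁻²) · (s·mol⁻¹) · s² = s⁵·A⁻²·mol⁻¹.

s⁵·A⁻²·mol⁻¹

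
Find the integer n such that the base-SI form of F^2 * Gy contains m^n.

F = kg⁻¹·m⁻²·s⁴·A².
So F² = kg⁻²·m⁻⁴·s⁸·A⁴.
Gy = m²·s⁻².
Combining: F²·Gy = (kg⁻²·m⁻⁴·s⁸·A⁴) · (m²·s⁻²) = kg⁻²·m⁻²·s⁶·A⁴.
The exponent of m is -2.

-2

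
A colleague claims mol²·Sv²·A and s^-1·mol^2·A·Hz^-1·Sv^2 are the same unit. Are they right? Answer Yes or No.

Yes

Left side:
  Sv = m²·s⁻².
  So Sv² = m⁴·s⁻⁴.
  Combining: mol²·Sv²·A = mol² · (m⁴·s⁻⁴) · A = m⁴·s⁻⁴·A·mol².
Right side:
  Hz = 1/s = s⁻¹ (frequency is cycles per second).
  So Hz⁻¹ = s.
  Sv = J/kg (equivalent dose = energy per mass),
      = m²·s⁻².
  So Sv² = m⁴·s⁻⁴.
  Combining: s⁻¹·mol²·A·Hz⁻¹·Sv² = s⁻¹ · mol² · A · s · (m⁴·s⁻⁴) = m⁴·s⁻⁴·A·mol².
Both reduce to m⁴·s⁻⁴·A·mol².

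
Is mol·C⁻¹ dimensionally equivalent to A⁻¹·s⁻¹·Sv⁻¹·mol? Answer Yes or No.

No

Left side:
  C = s·A.
  So C⁻¹ = s⁻¹·A⁻¹.
  Combining: mol·C⁻¹ = mol · (s⁻¹·A⁻¹) = s⁻¹·A⁻¹·mol.
Right side:
  Sv = J/kg (equivalent dose = energy per mass),
      = m²·s⁻².
  So Sv⁻¹ = m⁻²·s².
  Combining: A⁻¹·s⁻¹·Sv⁻¹·mol = A⁻¹ · s⁻¹ · (m⁻²·s²) · mol = m⁻²·s·A⁻¹·mol.
Left is s⁻¹·A⁻¹·mol; right is m⁻²·s·A⁻¹·mol — different.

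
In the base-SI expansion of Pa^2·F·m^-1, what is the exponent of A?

Pa = N/m² (pressure = force per area),
    = kg·m⁻¹·s⁻².
So Pa² = kg²·m⁻²·s⁻⁴.
F = C/V (capacitance = charge per voltage),
    = A·s/(kg·m²·s⁻³·A⁻¹) (substituting C and V),
    = kg⁻¹·m⁻²·s⁴·A².
Combining: Pa²·F·m⁻¹ = (kg²·m⁻²·s⁻⁴) · (kg⁻¹·m⁻²·s⁴·A²) · m⁻¹ = kg·m⁻⁵·A².
The exponent of A is 2.

2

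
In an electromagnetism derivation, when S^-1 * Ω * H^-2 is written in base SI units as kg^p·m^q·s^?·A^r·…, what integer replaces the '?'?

S = kg⁻¹·m⁻²·s³·A².
So S⁻¹ = kg·m²·s⁻³·A⁻².
Ω = kg·m²·s⁻³·A⁻².
H = kg·m²·s⁻²·A⁻².
So H⁻² = kg⁻²·m⁻⁴·s⁴·A⁴.
Combining: S⁻¹·Ω·H⁻² = (kg·m²·s⁻³·A⁻²) · (kg·m²·s⁻³·A⁻²) · (kg⁻²·m⁻⁴·s⁴·A⁴) = s⁻².
The exponent of s is -2.

-2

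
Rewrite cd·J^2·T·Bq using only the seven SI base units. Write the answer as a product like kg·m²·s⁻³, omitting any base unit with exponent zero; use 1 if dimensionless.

J = N·m (work = force × distance),
    = kg·m²·s⁻².
So J² = kg²·m⁴·s⁻⁴.
T = Wb/m² (flux density = flux per area),
    = kg·s⁻²·A⁻¹.
Bq = 1/s = s⁻¹ (activity is decays per second).
Combining: cd·J²·T·Bq = cd · (kg²·m⁴·s⁻⁴) · (kg·s⁻²·A⁻¹) · s⁻¹ = kg³·m⁴·s⁻⁷·A⁻¹·cd.

kg³·m⁴·s⁻⁷·A⁻¹·cd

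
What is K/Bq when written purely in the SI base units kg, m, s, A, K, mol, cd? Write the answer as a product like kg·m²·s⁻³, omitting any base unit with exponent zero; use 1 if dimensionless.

Bq = 1/s = s⁻¹ (activity is decays per second).
So Bq⁻¹ = s.
Combining: Bq⁻¹·K = s · K = s·K.

s·K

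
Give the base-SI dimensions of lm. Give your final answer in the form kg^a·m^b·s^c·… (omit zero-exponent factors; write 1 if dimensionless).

lm = cd·sr = cd (luminous flux; sr is dimensionless).

cd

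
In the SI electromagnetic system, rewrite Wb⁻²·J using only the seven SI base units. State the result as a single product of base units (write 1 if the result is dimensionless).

Wb = V·s (flux: a volt is a weber per second),
    = kg·m²·s⁻²·A⁻¹.
So Wb⁻² = kg⁻²·m⁻⁴·s⁴·A².
J = N·m (work = force × distance),
    = kg·m²·s⁻².
Combining: Wb⁻²·J = (kg⁻²·m⁻⁴·s⁴·A²) · (kg·m²·s⁻²) = kg⁻¹·m⁻²·s²·A².

kg⁻¹·m⁻²·s²·A²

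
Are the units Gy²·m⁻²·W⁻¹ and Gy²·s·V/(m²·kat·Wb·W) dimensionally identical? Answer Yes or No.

Left side:
  Gy = m²·s⁻².
  So Gy² = m⁴·s⁻⁴.
  W = kg·m²·s⁻³.
  So W⁻¹ = kg⁻¹·m⁻²·s³.
  Combining: Gy²·m⁻²·W⁻¹ = (m⁴·s⁻⁴) · m⁻² · (kg⁻¹·m⁻²·s³) = kg⁻¹·s⁻¹.
Right side:
  Gy = J/kg (absorbed dose = energy per mass),
      = m²·s⁻².
  So Gy² = m⁴·s⁻⁴.
  kat = mol/s = s⁻¹·mol (catalytic activity).
  So kat⁻¹ = s·mol⁻¹.
  Wb = V·s (flux: a volt is a weber per second),
      = kg·m²·s⁻²·A⁻¹.
  So Wb⁻¹ = kg⁻¹·m⁻²·s²·A.
  W = J/s (power = energy per time),
      = kg·m²·s⁻³.
  So W⁻¹ = kg⁻¹·m⁻²·s³.
  V = W/A (potential = power per current),
      = kg·m²·s⁻³·A⁻¹.
  Combining: Gy²·m⁻²·kat⁻¹·s·Wb⁻¹·W⁻¹·V = (m⁴·s⁻⁴) · m⁻² · (s·mol⁻¹) · s · (kg⁻¹·m⁻²·s²·A) · (kg⁻¹·m⁻²·s³) · (kg·m²·s⁻³·A⁻¹) = kg⁻¹·mol⁻¹.
Left is kg⁻¹·s⁻¹; right is kg⁻¹·mol⁻¹ — different.

No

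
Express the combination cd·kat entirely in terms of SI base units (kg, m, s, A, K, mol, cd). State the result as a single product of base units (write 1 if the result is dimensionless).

kat = s⁻¹·mol.
Combining: cd·kat = cd · (s⁻¹·mol) = s⁻¹·mol·cd.

s⁻¹·mol·cd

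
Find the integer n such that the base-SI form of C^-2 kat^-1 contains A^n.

C = A·s = s·A (charge = current × time).
So C⁻² = s⁻²·A⁻².
kat = mol/s = s⁻¹·mol (catalytic activity).
So kat⁻¹ = s·mol⁻¹.
Combining: C⁻²·kat⁻¹ = (s⁻²·A⁻²) · (s·mol⁻¹) = s⁻¹·A⁻²·mol⁻¹.
The exponent of A is -2.

-2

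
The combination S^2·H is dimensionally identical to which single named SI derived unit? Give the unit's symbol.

S = 1/Ω (conductance is reciprocal resistance),
    = kg⁻¹·m⁻²·s³·A².
So S² = kg⁻²·m⁻⁴·s⁶·A⁴.
H = Wb/A (inductance = flux per current),
    = kg·m²·s⁻²·A⁻².
Combining: S²·H = (kg⁻²·m⁻⁴·s⁶·A⁴) · (kg·m²·s⁻²·A⁻²) = kg⁻¹·m⁻²·s⁴·A².
kg⁻¹·m⁻²·s⁴·A² is the base-SI form of the farad.

F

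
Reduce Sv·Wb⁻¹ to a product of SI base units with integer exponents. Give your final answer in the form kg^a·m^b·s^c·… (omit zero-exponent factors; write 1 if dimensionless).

kg⁻¹·A

Sv = J/kg (equivalent dose = energy per mass),
    = m²·s⁻².
Wb = V·s (flux: a volt is a weber per second),
    = kg·m²·s⁻²·A⁻¹.
So Wb⁻¹ = kg⁻¹·m⁻²·s²·A.
Combining: Sv·Wb⁻¹ = (m²·s⁻²) · (kg⁻¹·m⁻²·s²·A) = kg⁻¹·A.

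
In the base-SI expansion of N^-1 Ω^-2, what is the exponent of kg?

N = kg·m·s⁻².
So N⁻¹ = kg⁻¹·m⁻¹·s².
Ω = kg·m²·s⁻³·A⁻².
So Ω⁻² = kg⁻²·m⁻⁴·s⁶·A⁴.
Combining: N⁻¹·Ω⁻² = (kg⁻¹·m⁻¹·s²) · (kg⁻²·m⁻⁴·s⁶·A⁴) = kg⁻³·m⁻⁵·s⁸·A⁴.
The exponent of kg is -3.

-3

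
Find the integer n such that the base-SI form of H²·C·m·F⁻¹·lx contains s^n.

H = kg·m²·s⁻²·A⁻².
So H² = kg²·m⁴·s⁻⁴·A⁻⁴.
C = s·A.
F = kg⁻¹·m⁻²·s⁴·A².
So F⁻¹ = kg·m²·s⁻⁴·A⁻².
lx = m⁻²·cd.
Combining: H²·C·m·F⁻¹·lx = (kg²·m⁴·s⁻⁴·A⁻⁴) · (s·A) · m · (kg·m²·s⁻⁴·A⁻²) · (m⁻²·cd) = kg³·m⁵·s⁻⁷·A⁻⁵·cd.
The exponent of s is -7.

-7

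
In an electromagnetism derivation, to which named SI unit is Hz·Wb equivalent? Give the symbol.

Hz = s⁻¹.
Wb = kg·m²·s⁻²·A⁻¹.
Combining: Hz·Wb = s⁻¹ · (kg·m²·s⁻²·A⁻¹) = kg·m²·s⁻³·A⁻¹.
kg·m²·s⁻³·A⁻¹ is the base-SI form of the volt.

V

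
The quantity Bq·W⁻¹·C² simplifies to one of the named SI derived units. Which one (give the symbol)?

F

Bq = 1/s = s⁻¹ (activity is decays per second).
W = J/s (power = energy per time),
    = kg·m²·s⁻³.
So W⁻¹ = kg⁻¹·m⁻²·s³.
C = A·s = s·A (charge = current × time).
So C² = s²·A².
Combining: Bq·W⁻¹·C² = s⁻¹ · (kg⁻¹·m⁻²·s³) · (s²·A²) = kg⁻¹·m⁻²·s⁴·A².
kg⁻¹·m⁻²·s⁴·A² is the base-SI form of the farad.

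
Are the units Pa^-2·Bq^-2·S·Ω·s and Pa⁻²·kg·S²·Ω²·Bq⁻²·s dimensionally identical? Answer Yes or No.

No

Left side:
  Pa = N/m² (pressure = force per area),
      = kg·m⁻¹·s⁻².
  So Pa⁻² = kg⁻²·m²·s⁴.
  Bq = 1/s = s⁻¹ (activity is decays per second).
  So Bq⁻² = s².
  S = 1/Ω (conductance is reciprocal resistance),
      = kg⁻¹·m⁻²·s³·A².
  Ω = V/A (resistance = voltage per current),
      = kg·m²·s⁻³·A⁻².
  Combining: Pa⁻²·Bq⁻²·S·Ω·s = (kg⁻²·m²·s⁴) · s² · (kg⁻¹·m⁻²·s³·A²) · (kg·m²·s⁻³·A⁻²) · s = kg⁻²·m²·s⁷.
Right side:
  Pa = N/m² (pressure = force per area),
      = kg·m⁻¹·s⁻².
  So Pa⁻² = kg⁻²·m²·s⁴.
  S = 1/Ω (conductance is reciprocal resistance),
      = kg⁻¹·m⁻²·s³·A².
  So S² = kg⁻²·m⁻⁴·s⁶·A⁴.
  Ω = V/A (resistance = voltage per current),
      = kg·m²·s⁻³·A⁻².
  So Ω² = kg²·m⁴·s⁻⁶·A⁻⁴.
  Bq = 1/s = s⁻¹ (activity is decays per second).
  So Bq⁻² = s².
  Combining: Pa⁻²·kg·S²·Ω²·Bq⁻²·s = (kg⁻²·m²·s⁴) · kg · (kg⁻²·m⁻⁴·s⁶·A⁴) · (kg²·m⁴·s⁻⁶·A⁻⁴) · s² · s = kg⁻¹·m²·s⁷.
Left is kg⁻²·m²·s⁷; right is kg⁻¹·m²·s⁷ — different.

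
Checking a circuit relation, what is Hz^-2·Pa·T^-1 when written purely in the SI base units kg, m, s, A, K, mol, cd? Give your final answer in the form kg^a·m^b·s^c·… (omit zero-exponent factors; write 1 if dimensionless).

m⁻¹·s²·A

Hz = 1/s = s⁻¹ (frequency is cycles per second).
So Hz⁻² = s².
Pa = N/m² (pressure = force per area),
    = kg·m⁻¹·s⁻².
T = Wb/m² (flux density = flux per area),
    = kg·s⁻²·A⁻¹.
So T⁻¹ = kg⁻¹·s²·A.
Combining: Hz⁻²·Pa·T⁻¹ = s² · (kg·m⁻¹·s⁻²) · (kg⁻¹·s²·A) = m⁻¹·s²·A.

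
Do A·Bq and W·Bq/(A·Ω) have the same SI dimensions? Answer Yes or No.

Left side:
  Bq = 1/s = s⁻¹ (activity is decays per second).
  Combining: A·Bq = A · s⁻¹ = s⁻¹·A.
Right side:
  W = kg·m²·s⁻³.
  Bq = s⁻¹.
  Ω = kg·m²·s⁻³·A⁻².
  So Ω⁻¹ = kg⁻¹·m⁻²·s³·A².
  Combining: A⁻¹·W·Bq·Ω⁻¹ = A⁻¹ · (kg·m²·s⁻³) · s⁻¹ · (kg⁻¹·m⁻²·s³·A²) = s⁻¹·A.
Both reduce to s⁻¹·A.

Yes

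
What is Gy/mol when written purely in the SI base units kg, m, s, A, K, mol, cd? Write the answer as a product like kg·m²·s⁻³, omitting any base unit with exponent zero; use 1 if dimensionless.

Gy = J/kg (absorbed dose = energy per mass),
    = m²·s⁻².
Combining: Gy·mol⁻¹ = (m²·s⁻²) · mol⁻¹ = m²·s⁻²·mol⁻¹.

m²·s⁻²·mol⁻¹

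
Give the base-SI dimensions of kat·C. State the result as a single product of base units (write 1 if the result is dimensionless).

kat = mol/s = s⁻¹·mol (catalytic activity).
C = A·s = s·A (charge = current × time).
Combining: kat·C = (s⁻¹·mol) · (s·A) = A·mol.

A·mol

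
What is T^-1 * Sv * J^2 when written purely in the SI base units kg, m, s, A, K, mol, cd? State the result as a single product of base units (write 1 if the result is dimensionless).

T = Wb/m² (flux density = flux per area),
    = kg·s⁻²·A⁻¹.
So T⁻¹ = kg⁻¹·s²·A.
Sv = J/kg (equivalent dose = energy per mass),
    = m²·s⁻².
J = N·m (work = force × distance),
    = kg·m²·s⁻².
So J² = kg²·m⁴·s⁻⁴.
Combining: T⁻¹·Sv·J² = (kg⁻¹·s²·A) · (m²·s⁻²) · (kg²·m⁴·s⁻⁴) = kg·m⁶·s⁻⁴·A.

kg·m⁶·s⁻⁴·A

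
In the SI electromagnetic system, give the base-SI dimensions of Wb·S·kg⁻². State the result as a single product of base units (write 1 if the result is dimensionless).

Wb = V·s (flux: a volt is a weber per second),
    = kg·m²·s⁻²·A⁻¹.
S = 1/Ω (conductance is reciprocal resistance),
    = kg⁻¹·m⁻²·s³·A².
Combining: Wb·S·kg⁻² = (kg·m²·s⁻²·A⁻¹) · (kg⁻¹·m⁻²·s³·A²) · kg⁻² = kg⁻²·s·A.

kg⁻²·s·A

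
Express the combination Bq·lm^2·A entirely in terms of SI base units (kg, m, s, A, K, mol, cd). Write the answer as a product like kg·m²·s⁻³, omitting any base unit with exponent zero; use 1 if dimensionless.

s⁻¹·A·cd²

Bq = s⁻¹.
lm = cd.
So lm² = cd².
Combining: Bq·lm²·A = s⁻¹ · cd² · A = s⁻¹·A·cd².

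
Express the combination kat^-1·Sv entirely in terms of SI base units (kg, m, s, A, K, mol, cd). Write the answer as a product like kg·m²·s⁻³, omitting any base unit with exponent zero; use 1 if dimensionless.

m²·s⁻¹·mol⁻¹

kat = mol/s = s⁻¹·mol (catalytic activity).
So kat⁻¹ = s·mol⁻¹.
Sv = J/kg (equivalent dose = energy per mass),
    = m²·s⁻².
Combining: kat⁻¹·Sv = (s·mol⁻¹) · (m²·s⁻²) = m²·s⁻¹·mol⁻¹.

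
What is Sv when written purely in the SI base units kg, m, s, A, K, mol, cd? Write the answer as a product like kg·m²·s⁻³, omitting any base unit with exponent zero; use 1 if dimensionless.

Sv = m²·s⁻².

m²·s⁻²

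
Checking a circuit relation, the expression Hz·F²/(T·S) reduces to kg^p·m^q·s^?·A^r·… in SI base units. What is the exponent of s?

6

T = Wb/m² (flux density = flux per area),
    = kg·s⁻²·A⁻¹.
So T⁻¹ = kg⁻¹·s²·A.
Hz = 1/s = s⁻¹ (frequency is cycles per second).
F = C/V (capacitance = charge per voltage),
    = A·s/(kg·m²·s⁻³·A⁻¹) (substituting C and V),
    = kg⁻¹·m⁻²·s⁴·A².
So F² = kg⁻²·m⁻⁴·s⁸·A⁴.
S = 1/Ω (conductance is reciprocal resistance),
    = kg⁻¹·m⁻²·s³·A².
So S⁻¹ = kg·m²·s⁻³·A⁻².
Combining: T⁻¹·Hz·F²·S⁻¹ = (kg⁻¹·s²·A) · s⁻¹ · (kg⁻²·m⁻⁴·s⁸·A⁴) · (kg·m²·s⁻³·A⁻²) = kg⁻²·m⁻²·s⁶·A³.
The exponent of s is 6.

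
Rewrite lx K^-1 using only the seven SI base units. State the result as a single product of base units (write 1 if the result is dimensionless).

lx = m⁻²·cd.
Combining: lx·K⁻¹ = (m⁻²·cd) · K⁻¹ = m⁻²·K⁻¹·cd.

m⁻²·K⁻¹·cd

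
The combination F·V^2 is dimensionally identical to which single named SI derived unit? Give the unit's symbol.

F = C/V (capacitance = charge per voltage),
    = A·s/(kg·m²·s⁻³·A⁻¹) (substituting C and V),
    = kg⁻¹·m⁻²·s⁴·A².
V = W/A (potential = power per current),
    = kg·m²·s⁻³·A⁻¹.
So V² = kg²·m⁴·s⁻⁶·A⁻².
Combining: F·V² = (kg⁻¹·m⁻²·s⁴·A²) · (kg²·m⁴·s⁻⁶·A⁻²) = kg·m²·s⁻².
kg·m²·s⁻² is the base-SI form of the joule.

J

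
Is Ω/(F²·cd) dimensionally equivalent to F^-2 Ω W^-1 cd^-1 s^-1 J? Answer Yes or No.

Left side:
  Ω = V/A (resistance = voltage per current),
      = kg·m²·s⁻³·A⁻².
  F = C/V (capacitance = charge per voltage),
      = A·s/(kg·m²·s⁻³·A⁻¹) (substituting C and V),
      = kg⁻¹·m⁻²·s⁴·A².
  So F⁻² = kg²·m⁴·s⁻⁸·A⁻⁴.
  Combining: Ω·F⁻²·cd⁻¹ = (kg·m²·s⁻³·A⁻²) · (kg²·m⁴·s⁻⁸·A⁻⁴) · cd⁻¹ = kg³·m⁶·s⁻¹¹·A⁻⁶·cd⁻¹.
Right side:
  F = C/V (capacitance = charge per voltage),
      = A·s/(kg·m²·s⁻³·A⁻¹) (substituting C and V),
      = kg⁻¹·m⁻²·s⁴·A².
  So F⁻² = kg²·m⁴·s⁻⁸·A⁻⁴.
  Ω = V/A (resistance = voltage per current),
      = kg·m²·s⁻³·A⁻².
  W = J/s (power = energy per time),
      = kg·m²·s⁻³.
  So W⁻¹ = kg⁻¹·m⁻²·s³.
  J = N·m (work = force × distance),
      = kg·m²·s⁻².
  Combining: F⁻²·Ω·W⁻¹·cd⁻¹·s⁻¹·J = (kg²·m⁴·s⁻⁸·A⁻⁴) · (kg·m²·s⁻³·A⁻²) · (kg⁻¹·m⁻²·s³) · cd⁻¹ · s⁻¹ · (kg·m²·s⁻²) = kg³·m⁶·s⁻¹¹·A⁻⁶·cd⁻¹.
Both reduce to kg³·m⁶·s⁻¹¹·A⁻⁶·cd⁻¹.

Yes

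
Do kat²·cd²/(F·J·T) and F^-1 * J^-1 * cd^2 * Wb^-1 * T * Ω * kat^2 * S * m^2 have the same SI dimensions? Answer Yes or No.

Left side:
  F = kg⁻¹·m⁻²·s⁴·A².
  So F⁻¹ = kg·m²·s⁻⁴·A⁻².
  kat = s⁻¹·mol.
  So kat² = s⁻²·mol².
  J = kg·m²·s⁻².
  So J⁻¹ = kg⁻¹·m⁻²·s².
  T = kg·s⁻²·A⁻¹.
  So T⁻¹ = kg⁻¹·s²·A.
  Combining: F⁻¹·kat²·cd²·J⁻¹·T⁻¹ = (kg·m²·s⁻⁴·A⁻²) · (s⁻²·mol²) · cd² · (kg⁻¹·m⁻²·s²) · (kg⁻¹·s²·A) = kg⁻¹·s⁻²·A⁻¹·mol²·cd².
Right side:
  F = kg⁻¹·m⁻²·s⁴·A².
  So F⁻¹ = kg·m²·s⁻⁴·A⁻².
  J = kg·m²·s⁻².
  So J⁻¹ = kg⁻¹·m⁻²·s².
  Wb = kg·m²·s⁻²·A⁻¹.
  So Wb⁻¹ = kg⁻¹·m⁻²·s²·A.
  T = kg·s⁻²·A⁻¹.
  Ω = kg·m²·s⁻³·A⁻².
  kat = s⁻¹·mol.
  So kat² = s⁻²·mol².
  S = kg⁻¹·m⁻²·s³·A².
  Combining: F⁻¹·J⁻¹·cd²·Wb⁻¹·T·Ω·kat²·S·m² = (kg·m²·s⁻⁴·A⁻²) · (kg⁻¹·m⁻²·s²) · cd² · (kg⁻¹·m⁻²·s²·A) · (kg·s⁻²·A⁻¹) · (kg·m²·s⁻³·A⁻²) · (s⁻²·mol²) · (kg⁻¹·m⁻²·s³·A²) · m² = s⁻⁴·A⁻²·mol²·cd².
Left is kg⁻¹·s⁻²·A⁻¹·mol²·cd²; right is s⁻⁴·A⁻²·mol²·cd² — different.

No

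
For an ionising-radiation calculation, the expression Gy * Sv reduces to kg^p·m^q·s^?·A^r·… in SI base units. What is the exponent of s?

Gy = J/kg (absorbed dose = energy per mass),
    = m²·s⁻².
Sv = J/kg (equivalent dose = energy per mass),
    = m²·s⁻².
Combining: Gy·Sv = (m²·s⁻²) · (m²·s⁻²) = m⁴·s⁻⁴.
The exponent of s is -4.

-4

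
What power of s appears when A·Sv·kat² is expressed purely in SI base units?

-4

Sv = m²·s⁻².
kat = s⁻¹·mol.
So kat² = s⁻²·mol².
Combining: A·Sv·kat² = A · (m²·s⁻²) · (s⁻²·mol²) = m²·s⁻⁴·A·mol².
The exponent of s is -4.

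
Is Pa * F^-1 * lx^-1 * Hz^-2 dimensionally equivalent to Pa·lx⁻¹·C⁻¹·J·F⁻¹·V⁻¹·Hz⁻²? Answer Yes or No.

Yes

Left side:
  Pa = kg·m⁻¹·s⁻².
  F = kg⁻¹·m⁻²·s⁴·A².
  So F⁻¹ = kg·m²·s⁻⁴·A⁻².
  lx = m⁻²·cd.
  So lx⁻¹ = m²·cd⁻¹.
  Hz = s⁻¹.
  So Hz⁻² = s².
  Combining: Pa·F⁻¹·lx⁻¹·Hz⁻² = (kg·m⁻¹·s⁻²) · (kg·m²·s⁻⁴·A⁻²) · (m²·cd⁻¹) · s² = kg²·m³·s⁻⁴·A⁻²·cd⁻¹.
Right side:
  Pa = kg·m⁻¹·s⁻².
  lx = m⁻²·cd.
  So lx⁻¹ = m²·cd⁻¹.
  C = s·A.
  So C⁻¹ = s⁻¹·A⁻¹.
  J = kg·m²·s⁻².
  F = kg⁻¹·m⁻²·s⁴·A².
  So F⁻¹ = kg·m²·s⁻⁴·A⁻².
  V = kg·m²·s⁻³·A⁻¹.
  So V⁻¹ = kg⁻¹·m⁻²·s³·A.
  Hz = s⁻¹.
  So Hz⁻² = s².
  Combining: Pa·lx⁻¹·C⁻¹·J·F⁻¹·V⁻¹·Hz⁻² = (kg·m⁻¹·s⁻²) · (m²·cd⁻¹) · (s⁻¹·A⁻¹) · (kg·m²·s⁻²) · (kg·m²·s⁻⁴·A⁻²) · (kg⁻¹·m⁻²·s³·A) · s² = kg²·m³·s⁻⁴·A⁻²·cd⁻¹.
Both reduce to kg²·m³·s⁻⁴·A⁻²·cd⁻¹.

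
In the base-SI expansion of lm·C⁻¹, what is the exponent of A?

-1

lm = cd·sr = cd (luminous flux; sr is dimensionless).
C = A·s = s·A (charge = current × time).
So C⁻¹ = s⁻¹·A⁻¹.
Combining: lm·C⁻¹ = cd · (s⁻¹·A⁻¹) = s⁻¹·A⁻¹·cd.
The exponent of A is -1.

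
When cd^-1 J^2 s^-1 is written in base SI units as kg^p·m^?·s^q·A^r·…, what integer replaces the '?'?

J = kg·m²·s⁻².
So J² = kg²·m⁴·s⁻⁴.
Combining: cd⁻¹·J²·s⁻¹ = cd⁻¹ · (kg²·m⁴·s⁻⁴) · s⁻¹ = kg²·m⁴·s⁻⁵·cd⁻¹.
The exponent of m is 4.

4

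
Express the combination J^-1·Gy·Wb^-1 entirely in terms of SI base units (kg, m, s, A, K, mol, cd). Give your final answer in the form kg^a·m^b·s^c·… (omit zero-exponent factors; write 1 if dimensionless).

J = N·m (work = force × distance),
    = kg·m²·s⁻².
So J⁻¹ = kg⁻¹·m⁻²·s².
Gy = J/kg (absorbed dose = energy per mass),
    = m²·s⁻².
Wb = V·s (flux: a volt is a weber per second),
    = kg·m²·s⁻²·A⁻¹.
So Wb⁻¹ = kg⁻¹·m⁻²·s²·A.
Combining: J⁻¹·Gy·Wb⁻¹ = (kg⁻¹·m⁻²·s²) · (m²·s⁻²) · (kg⁻¹·m⁻²·s²·A) = kg⁻²·m⁻²·s²·A.

kg⁻²·m⁻²·s²·A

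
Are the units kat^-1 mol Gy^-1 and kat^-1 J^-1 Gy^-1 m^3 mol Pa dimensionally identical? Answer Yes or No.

Yes

Left side:
  kat = mol/s = s⁻¹·mol (catalytic activity).
  So kat⁻¹ = s·mol⁻¹.
  Gy = J/kg (absorbed dose = energy per mass),
      = m²·s⁻².
  So Gy⁻¹ = m⁻²·s².
  Combining: kat⁻¹·mol·Gy⁻¹ = (s·mol⁻¹) · mol · (m⁻²·s²) = m⁻²·s³.
Right side:
  kat = s⁻¹·mol.
  So kat⁻¹ = s·mol⁻¹.
  J = kg·m²·s⁻².
  So J⁻¹ = kg⁻¹·m⁻²·s².
  Gy = m²·s⁻².
  So Gy⁻¹ = m⁻²·s².
  Pa = kg·m⁻¹·s⁻².
  Combining: kat⁻¹·J⁻¹·Gy⁻¹·m³·mol·Pa = (s·mol⁻¹) · (kg⁻¹·m⁻²·s²) · (m⁻²·s²) · m³ · mol · (kg·m⁻¹·s⁻²) = m⁻²·s³.
Both reduce to m⁻²·s³.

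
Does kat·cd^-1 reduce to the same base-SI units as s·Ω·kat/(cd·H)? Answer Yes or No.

Left side:
  kat = mol/s = s⁻¹·mol (catalytic activity).
  Combining: kat·cd⁻¹ = (s⁻¹·mol) · cd⁻¹ = s⁻¹·mol·cd⁻¹.
Right side:
  H = kg·m²·s⁻²·A⁻².
  So H⁻¹ = kg⁻¹·m⁻²·s²·A².
  Ω = kg·m²·s⁻³·A⁻².
  kat = s⁻¹·mol.
  Combining: cd⁻¹·s·H⁻¹·Ω·kat = cd⁻¹ · s · (kg⁻¹·m⁻²·s²·A²) · (kg·m²·s⁻³·A⁻²) · (s⁻¹·mol) = s⁻¹·mol·cd⁻¹.
Both reduce to s⁻¹·mol·cd⁻¹.

Yes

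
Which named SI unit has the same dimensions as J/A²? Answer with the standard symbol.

J = N·m (work = force × distance),
    = kg·m²·s⁻².
Combining: A⁻²·J = A⁻² · (kg·m²·s⁻²) = kg·m²·s⁻²·A⁻².
kg·m²·s⁻²·A⁻² is the base-SI form of the henry.

H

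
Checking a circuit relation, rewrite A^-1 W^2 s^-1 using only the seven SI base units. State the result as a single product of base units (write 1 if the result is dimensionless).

kg²·m⁴·s⁻⁷·A⁻¹

W = J/s (power = energy per time),
    = kg·m²·s⁻³.
So W² = kg²·m⁴·s⁻⁶.
Combining: A⁻¹·W²·s⁻¹ = A⁻¹ · (kg²·m⁴·s⁻⁶) · s⁻¹ = kg²·m⁴·s⁻⁷·A⁻¹.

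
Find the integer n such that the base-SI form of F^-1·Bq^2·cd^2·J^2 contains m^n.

F = kg⁻¹·m⁻²·s⁴·A².
So F⁻¹ = kg·m²·s⁻⁴·A⁻².
Bq = s⁻¹.
So Bq² = s⁻².
J = kg·m²·s⁻².
So J² = kg²·m⁴·s⁻⁴.
Combining: F⁻¹·Bq²·cd²·J² = (kg·m²·s⁻⁴·A⁻²) · s⁻² · cd² · (kg²·m⁴·s⁻⁴) = kg³·m⁶·s⁻¹⁰·A⁻²·cd².
The exponent of m is 6.

6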